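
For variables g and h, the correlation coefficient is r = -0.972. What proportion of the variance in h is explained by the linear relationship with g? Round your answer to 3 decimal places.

0.945

r² = (-0.972)² = 0.945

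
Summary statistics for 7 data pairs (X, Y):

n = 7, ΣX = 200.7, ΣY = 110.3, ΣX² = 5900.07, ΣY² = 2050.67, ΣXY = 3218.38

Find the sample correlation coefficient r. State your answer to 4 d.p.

r = (nΣXY − ΣXΣY) / √[(nΣX² − (ΣX)²)(nΣY² − (ΣY)²)]
Numerator: 7×3218.38 − 200.7×110.3 = 391.45
Denominator: √[(41300.49 − 40280.49)(14354.69 − 12166.09)] = √[1020 × 2188.6] = 1494.1124
r = 391.45 / 1494.1124 ≈ 0.2620

0.2620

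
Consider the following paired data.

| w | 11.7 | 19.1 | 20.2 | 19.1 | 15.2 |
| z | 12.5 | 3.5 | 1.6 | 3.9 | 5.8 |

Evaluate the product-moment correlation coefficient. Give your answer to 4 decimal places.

n = 5, Σw = 85.3, Σz = 27.3, Σw² = 1505.59, Σz² = 219.91, Σwz = 408.07
nΣwz − ΣwΣz = 2040.35 − 2328.69 = -288.34
nΣw² − (Σw)² = 7527.95 − 7276.09 = 251.86; nΣz² − (Σz)² = 1099.55 − 745.29 = 354.26
r = -288.34 / √(251.86 × 354.26) = -288.34 / 298.7037 ≈ -0.9653

-0.9653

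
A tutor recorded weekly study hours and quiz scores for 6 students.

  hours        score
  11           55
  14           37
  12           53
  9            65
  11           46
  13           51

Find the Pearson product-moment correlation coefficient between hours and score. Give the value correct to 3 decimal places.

-0.839

n = 6, Σx = 70, Σy = 307, Σx² = 832, Σy² = 16145, Σxy = 3513
nΣxy − ΣxΣy = 21078 − 21490 = -412
nΣx² − (Σx)² = 4992 − 4900 = 92; nΣy² − (Σy)² = 96870 − 94249 = 2621
r = -412 / √(92 × 2621) = -412 / 491.0519 ≈ -0.839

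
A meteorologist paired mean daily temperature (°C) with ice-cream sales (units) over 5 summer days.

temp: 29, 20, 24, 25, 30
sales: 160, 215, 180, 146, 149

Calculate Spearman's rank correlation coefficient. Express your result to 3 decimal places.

Rank temp: 4, 1, 2, 3, 5
Rank sales: 3, 5, 4, 1, 2
d = rank(temp) − rank(sales): 1, -4, -2, 2, 3; Σd² = 34
ρ = 1 − 6Σd² / [n(n²−1)] = 1 − 6×34 / (5×24) = 1 − 204/120 ≈ -0.700

-0.700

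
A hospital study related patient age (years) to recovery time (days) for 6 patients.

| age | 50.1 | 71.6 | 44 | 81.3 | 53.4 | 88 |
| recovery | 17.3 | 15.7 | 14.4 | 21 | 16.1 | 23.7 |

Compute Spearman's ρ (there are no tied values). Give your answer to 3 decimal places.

Rank age: 2, 4, 1, 5, 3, 6
Rank recovery: 4, 2, 1, 5, 3, 6
d = rank(age) − rank(recovery): -2, 2, 0, 0, 0, 0; Σd² = 8
ρ = 1 − 6Σd² / [n(n²−1)] = 1 − 6×8 / (6×35) = 1 − 48/210 ≈ 0.771

0.771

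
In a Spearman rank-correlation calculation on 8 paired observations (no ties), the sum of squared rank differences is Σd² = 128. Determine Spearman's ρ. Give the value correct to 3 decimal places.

-0.524

ρ = 1 − 6Σd² / [n(n²−1)] = 1 − 6×128 / (8×63)
  = 1 − 768/504 = 1 − 1.5238 ≈ -0.524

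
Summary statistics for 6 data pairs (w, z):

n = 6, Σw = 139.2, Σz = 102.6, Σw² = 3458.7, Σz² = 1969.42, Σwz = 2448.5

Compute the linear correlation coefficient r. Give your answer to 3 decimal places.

0.307

r = (nΣwz − ΣwΣz) / √[(nΣw² − (Σw)²)(nΣz² − (Σz)²)]
Numerator: 6×2448.5 − 139.2×102.6 = 409.08
Denominator: √[(20752.2 − 19376.64)(11816.52 − 10526.76)] = √[1375.56 × 1289.76] = 1331.9693
r = 409.08 / 1331.9693 ≈ 0.307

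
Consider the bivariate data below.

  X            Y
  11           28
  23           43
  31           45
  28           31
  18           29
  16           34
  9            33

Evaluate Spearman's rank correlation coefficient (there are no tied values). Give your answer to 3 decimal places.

0.500

Rank X: 2, 5, 7, 6, 4, 3, 1
Rank Y: 1, 6, 7, 3, 2, 5, 4
d = rank(X) − rank(Y): 1, -1, 0, 3, 2, -2, -3; Σd² = 28
ρ = 1 − 6Σd² / [n(n²−1)] = 1 − 6×28 / (7×48) = 1 − 168/336 ≈ 0.500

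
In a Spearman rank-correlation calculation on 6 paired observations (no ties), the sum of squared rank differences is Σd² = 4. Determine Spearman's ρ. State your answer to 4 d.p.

0.8857

ρ = 1 − 6Σd² / [n(n²−1)] = 1 − 6×4 / (6×35)
  = 1 − 24/210 = 1 − 0.11429 ≈ 0.8857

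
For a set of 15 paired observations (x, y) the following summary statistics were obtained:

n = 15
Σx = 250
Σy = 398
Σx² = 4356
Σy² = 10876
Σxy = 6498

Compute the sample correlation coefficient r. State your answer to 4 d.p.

-0.5535

r = (nΣxy − ΣxΣy) / √[(nΣx² − (Σx)²)(nΣy² − (Σy)²)]
Numerator: 15×6498 − 250×398 = -2030
Denominator: √[(65340 − 62500)(163140 − 158404)] = √[2840 × 4736] = 3667.4569
r = -2030 / 3667.4569 ≈ -0.5535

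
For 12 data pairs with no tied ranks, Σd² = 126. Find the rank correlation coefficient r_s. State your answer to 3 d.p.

0.559

ρ = 1 − 6Σd² / [n(n²−1)] = 1 − 6×126 / (12×143)
  = 1 − 756/1716 = 1 − 0.4406 ≈ 0.559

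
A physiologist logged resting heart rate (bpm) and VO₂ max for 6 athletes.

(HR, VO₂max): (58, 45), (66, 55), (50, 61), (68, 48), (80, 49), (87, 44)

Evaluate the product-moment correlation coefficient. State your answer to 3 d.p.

n = 6, Σx = 409, Σy = 302, Σx² = 28813, Σy² = 15412, Σxy = 20302
nΣxy − ΣxΣy = 121812 − 123518 = -1706
nΣx² − (Σx)² = 172878 − 167281 = 5597; nΣy² − (Σy)² = 92472 − 91204 = 1268
r = -1706 / √(5597 × 1268) = -1706 / 2664.0188 ≈ -0.640

-0.640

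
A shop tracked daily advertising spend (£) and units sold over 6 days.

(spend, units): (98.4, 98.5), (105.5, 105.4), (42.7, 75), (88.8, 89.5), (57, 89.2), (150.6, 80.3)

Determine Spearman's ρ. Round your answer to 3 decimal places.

Rank spend: 4, 5, 1, 3, 2, 6
Rank units: 5, 6, 1, 4, 3, 2
d = rank(spend) − rank(units): -1, -1, 0, -1, -1, 4; Σd² = 20
ρ = 1 − 6Σd² / [n(n²−1)] = 1 − 6×20 / (6×35) = 1 − 120/210 ≈ 0.429

0.429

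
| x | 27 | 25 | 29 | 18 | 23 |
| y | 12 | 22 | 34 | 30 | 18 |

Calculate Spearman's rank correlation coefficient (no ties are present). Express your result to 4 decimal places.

0.1000

Rank x: 4, 3, 5, 1, 2
Rank y: 1, 3, 5, 4, 2
d = rank(x) − rank(y): 3, 0, 0, -3, 0; Σd² = 18
ρ = 1 − 6Σd² / [n(n²−1)] = 1 − 6×18 / (5×24) = 1 − 108/120 ≈ 0.1000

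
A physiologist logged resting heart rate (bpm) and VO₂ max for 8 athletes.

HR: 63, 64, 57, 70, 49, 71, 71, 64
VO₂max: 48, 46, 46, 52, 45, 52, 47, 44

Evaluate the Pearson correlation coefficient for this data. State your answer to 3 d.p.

0.634

n = 8, Σx = 509, Σy = 380, Σx² = 32793, Σy² = 18114, Σxy = 24280
nΣxy − ΣxΣy = 194240 − 193420 = 820
nΣx² − (Σx)² = 262344 − 259081 = 3263; nΣy² − (Σy)² = 144912 − 144400 = 512
r = 820 / √(3263 × 512) = 820 / 1292.5386 ≈ 0.634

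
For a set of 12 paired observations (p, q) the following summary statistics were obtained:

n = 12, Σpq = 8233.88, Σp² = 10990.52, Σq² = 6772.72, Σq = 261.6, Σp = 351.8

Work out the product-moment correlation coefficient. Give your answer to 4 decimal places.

r = (nΣpq − ΣpΣq) / √[(nΣp² − (Σp)²)(nΣq² − (Σq)²)]
Numerator: 12×8233.88 − 351.8×261.6 = 6775.68
Denominator: √[(131886.24 − 123763.24)(81272.64 − 68434.56)] = √[8123 × 12838.08] = 10211.9403
r = 6775.68 / 10211.9403 ≈ 0.6635

0.6635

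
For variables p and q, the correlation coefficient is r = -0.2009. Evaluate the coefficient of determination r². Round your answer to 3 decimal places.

0.040

r² = (-0.2009)² = 0.040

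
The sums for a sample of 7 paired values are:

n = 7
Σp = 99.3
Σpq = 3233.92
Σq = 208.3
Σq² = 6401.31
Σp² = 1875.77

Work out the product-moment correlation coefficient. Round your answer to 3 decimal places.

r = (nΣpq − ΣpΣq) / √[(nΣp² − (Σp)²)(nΣq² − (Σq)²)]
Numerator: 7×3233.92 − 99.3×208.3 = 1953.25
Denominator: √[(13130.39 − 9860.49)(44809.17 − 43388.89)] = √[3269.9 × 1420.28] = 2155.0345
r = 1953.25 / 2155.0345 ≈ 0.906

0.906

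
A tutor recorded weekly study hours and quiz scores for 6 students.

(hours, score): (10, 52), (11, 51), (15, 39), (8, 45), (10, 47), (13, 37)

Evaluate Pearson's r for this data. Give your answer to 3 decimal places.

n = 6, Σx = 67, Σy = 271, Σx² = 779, Σy² = 12429, Σxy = 2977
nΣxy − ΣxΣy = 17862 − 18157 = -295
nΣx² − (Σx)² = 4674 − 4489 = 185; nΣy² − (Σy)² = 74574 − 73441 = 1133
r = -295 / √(185 × 1133) = -295 / 457.8264 ≈ -0.644

-0.644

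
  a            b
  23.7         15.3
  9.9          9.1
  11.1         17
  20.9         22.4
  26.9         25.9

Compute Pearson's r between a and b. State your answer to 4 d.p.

0.7408

n = 5, Σa = 92.5, Σb = 89.7, Σa² = 1943.33, Σb² = 1778.47, Σab = 1806.27
nΣab − ΣaΣb = 9031.35 − 8297.25 = 734.1
nΣa² − (Σa)² = 9716.65 − 8556.25 = 1160.4; nΣb² − (Σb)² = 8892.35 − 8046.09 = 846.26
r = 734.1 / √(1160.4 × 846.26) = 734.1 / 990.9592 ≈ 0.7408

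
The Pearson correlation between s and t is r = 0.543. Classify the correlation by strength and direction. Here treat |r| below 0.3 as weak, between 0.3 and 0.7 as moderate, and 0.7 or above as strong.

moderate positive

r = 0.543 > 0 so the relationship is positive.
|r| = 0.543, which falls in the moderate range.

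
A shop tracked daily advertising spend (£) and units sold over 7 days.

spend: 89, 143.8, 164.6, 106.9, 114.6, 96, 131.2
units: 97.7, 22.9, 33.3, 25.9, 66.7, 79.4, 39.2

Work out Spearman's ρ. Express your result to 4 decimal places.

-0.7143

Rank spend: 1, 6, 7, 3, 4, 2, 5
Rank units: 7, 1, 3, 2, 5, 6, 4
d = rank(spend) − rank(units): -6, 5, 4, 1, -1, -4, 1; Σd² = 96
ρ = 1 − 6Σd² / [n(n²−1)] = 1 − 6×96 / (7×48) = 1 − 576/336 ≈ -0.7143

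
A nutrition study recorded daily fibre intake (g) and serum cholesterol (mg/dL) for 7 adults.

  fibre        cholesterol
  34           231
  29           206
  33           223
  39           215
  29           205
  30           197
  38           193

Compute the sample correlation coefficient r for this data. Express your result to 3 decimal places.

0.120

n = 7, Σx = 232, Σy = 1470, Σx² = 7792, Σy² = 309834, Σxy = 48761
nΣxy − ΣxΣy = 341327 − 341040 = 287
nΣx² − (Σx)² = 54544 − 53824 = 720; nΣy² − (Σy)² = 2168838 − 2160900 = 7938
r = 287 / √(720 × 7938) = 287 / 2390.6819 ≈ 0.120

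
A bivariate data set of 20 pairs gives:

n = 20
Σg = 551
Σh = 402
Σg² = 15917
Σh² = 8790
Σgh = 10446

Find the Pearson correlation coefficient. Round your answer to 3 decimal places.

-0.870

r = (nΣgh − ΣgΣh) / √[(nΣg² − (Σg)²)(nΣh² − (Σh)²)]
Numerator: 20×10446 − 551×402 = -12582
Denominator: √[(318340 − 303601)(175800 − 161604)] = √[14739 × 14196] = 14464.9523
r = -12582 / 14464.9523 ≈ -0.870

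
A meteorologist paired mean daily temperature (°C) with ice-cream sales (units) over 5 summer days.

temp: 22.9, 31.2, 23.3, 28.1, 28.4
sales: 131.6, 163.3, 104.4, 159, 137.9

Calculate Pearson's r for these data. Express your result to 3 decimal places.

n = 5, Σx = 133.9, Σy = 696.2, Σx² = 3636.91, Σy² = 99182.22, Σxy = 18925.38
nΣxy − ΣxΣy = 94626.9 − 93221.18 = 1405.72
nΣx² − (Σx)² = 18184.55 − 17929.21 = 255.34; nΣy² − (Σy)² = 495911.1 − 484694.44 = 11216.66
r = 1405.72 / √(255.34 × 11216.66) = 1405.72 / 1692.3540 ≈ 0.831

0.831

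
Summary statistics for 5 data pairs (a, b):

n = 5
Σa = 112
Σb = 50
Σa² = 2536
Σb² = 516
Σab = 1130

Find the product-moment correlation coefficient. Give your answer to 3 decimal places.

r = (nΣab − ΣaΣb) / √[(nΣa² − (Σa)²)(nΣb² − (Σb)²)]
Numerator: 5×1130 − 112×50 = 50
Denominator: √[(12680 − 12544)(2580 − 2500)] = √[136 × 80] = 104.3072
r = 50 / 104.3072 ≈ 0.479

0.479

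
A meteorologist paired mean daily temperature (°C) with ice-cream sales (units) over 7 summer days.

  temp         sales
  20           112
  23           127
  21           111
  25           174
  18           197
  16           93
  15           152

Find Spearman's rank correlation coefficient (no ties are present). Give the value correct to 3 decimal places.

0.143

Rank temp: 4, 6, 5, 7, 3, 2, 1
Rank sales: 3, 4, 2, 6, 7, 1, 5
d = rank(temp) − rank(sales): 1, 2, 3, 1, -4, 1, -4; Σd² = 48
ρ = 1 − 6Σd² / [n(n²−1)] = 1 − 6×48 / (7×48) = 1 − 288/336 ≈ 0.143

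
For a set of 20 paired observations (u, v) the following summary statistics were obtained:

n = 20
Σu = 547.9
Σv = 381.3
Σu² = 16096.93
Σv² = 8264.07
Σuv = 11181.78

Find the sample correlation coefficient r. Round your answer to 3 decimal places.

r = (nΣuv − ΣuΣv) / √[(nΣu² − (Σu)²)(nΣv² − (Σv)²)]
Numerator: 20×11181.78 − 547.9×381.3 = 14721.33
Denominator: √[(321938.6 − 300194.41)(165281.4 − 145389.69)] = √[21744.19 × 19891.71] = 20797.3345
r = 14721.33 / 20797.3345 ≈ 0.708

0.708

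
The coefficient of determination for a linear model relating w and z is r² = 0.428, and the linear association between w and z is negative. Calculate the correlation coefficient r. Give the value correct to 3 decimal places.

|r| = √0.428 = 0.654
The association is negative, so r = −0.654.

-0.654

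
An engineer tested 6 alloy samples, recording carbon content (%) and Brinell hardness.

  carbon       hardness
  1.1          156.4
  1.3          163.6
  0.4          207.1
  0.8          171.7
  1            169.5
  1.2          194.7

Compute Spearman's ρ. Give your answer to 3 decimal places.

Rank carbon: 4, 6, 1, 2, 3, 5
Rank hardness: 1, 2, 6, 4, 3, 5
d = rank(carbon) − rank(hardness): 3, 4, -5, -2, 0, 0; Σd² = 54
ρ = 1 − 6Σd² / [n(n²−1)] = 1 − 6×54 / (6×35) = 1 − 324/210 ≈ -0.543

-0.543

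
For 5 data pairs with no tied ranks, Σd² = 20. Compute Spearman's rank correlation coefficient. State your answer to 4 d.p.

0.0000

ρ = 1 − 6Σd² / [n(n²−1)] = 1 − 6×20 / (5×24)
  = 1 − 120/120 = 1 − 1.00000 ≈ 0.0000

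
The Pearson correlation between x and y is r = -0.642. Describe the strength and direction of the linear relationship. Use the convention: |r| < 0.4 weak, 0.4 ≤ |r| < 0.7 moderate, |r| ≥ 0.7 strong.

r = -0.642 < 0 so the relationship is negative.
|r| = 0.642, which falls in the moderate range.

moderate negative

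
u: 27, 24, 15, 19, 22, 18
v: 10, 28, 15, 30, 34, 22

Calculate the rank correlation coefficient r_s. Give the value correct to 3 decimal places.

-0.029

Rank u: 6, 5, 1, 3, 4, 2
Rank v: 1, 4, 2, 5, 6, 3
d = rank(u) − rank(v): 5, 1, -1, -2, -2, -1; Σd² = 36
ρ = 1 − 6Σd² / [n(n²−1)] = 1 − 6×36 / (6×35) = 1 − 216/210 ≈ -0.029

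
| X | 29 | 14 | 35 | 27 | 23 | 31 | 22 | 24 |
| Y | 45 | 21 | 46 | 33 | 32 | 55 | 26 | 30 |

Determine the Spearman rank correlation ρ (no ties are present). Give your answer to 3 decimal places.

Rank X: 6, 1, 8, 5, 3, 7, 2, 4
Rank Y: 6, 1, 7, 5, 4, 8, 2, 3
d = rank(X) − rank(Y): 0, 0, 1, 0, -1, -1, 0, 1; Σd² = 4
ρ = 1 − 6Σd² / [n(n²−1)] = 1 − 6×4 / (8×63) = 1 − 24/504 ≈ 0.952

0.952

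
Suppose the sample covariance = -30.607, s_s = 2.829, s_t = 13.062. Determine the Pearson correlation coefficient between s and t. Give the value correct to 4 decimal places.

-0.8283

r = Cov(s,t) / (s_s · s_t) = -30.607 / (2.829 × 13.062)
  = -30.607 / 36.9524 ≈ -0.8283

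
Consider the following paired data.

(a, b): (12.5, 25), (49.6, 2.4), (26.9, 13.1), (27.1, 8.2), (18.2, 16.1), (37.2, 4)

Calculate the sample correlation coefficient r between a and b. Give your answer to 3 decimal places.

-0.923

n = 6, Σa = 171.5, Σb = 68.8, Σa² = 5789.51, Σb² = 1144.82, Σab = 1447.97
nΣab − ΣaΣb = 8687.82 − 11799.2 = -3111.38
nΣa² − (Σa)² = 34737.06 − 29412.25 = 5324.81; nΣb² − (Σb)² = 6868.92 − 4733.44 = 2135.48
r = -3111.38 / √(5324.81 × 2135.48) = -3111.38 / 3372.0951 ≈ -0.923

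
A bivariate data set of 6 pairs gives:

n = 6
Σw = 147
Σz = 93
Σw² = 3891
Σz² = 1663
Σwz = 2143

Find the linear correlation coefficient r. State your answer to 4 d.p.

r = (nΣwz − ΣwΣz) / √[(nΣw² − (Σw)²)(nΣz² − (Σz)²)]
Numerator: 6×2143 − 147×93 = -813
Denominator: √[(23346 − 21609)(9978 − 8649)] = √[1737 × 1329] = 1519.3660
r = -813 / 1519.3660 ≈ -0.5351

-0.5351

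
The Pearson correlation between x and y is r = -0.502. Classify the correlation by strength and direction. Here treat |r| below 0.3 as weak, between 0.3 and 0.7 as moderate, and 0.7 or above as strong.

r = -0.502 < 0 so the relationship is negative.
|r| = 0.502, which falls in the moderate range.

moderate negative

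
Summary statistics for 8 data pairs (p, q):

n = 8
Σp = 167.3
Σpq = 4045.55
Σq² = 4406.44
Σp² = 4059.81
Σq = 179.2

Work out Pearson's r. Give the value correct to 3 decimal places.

r = (nΣpq − ΣpΣq) / √[(nΣp² − (Σp)²)(nΣq² − (Σq)²)]
Numerator: 8×4045.55 − 167.3×179.2 = 2384.24
Denominator: √[(32478.48 − 27989.29)(35251.52 − 32112.64)] = √[4489.19 × 3138.88] = 3753.8019
r = 2384.24 / 3753.8019 ≈ 0.635

0.635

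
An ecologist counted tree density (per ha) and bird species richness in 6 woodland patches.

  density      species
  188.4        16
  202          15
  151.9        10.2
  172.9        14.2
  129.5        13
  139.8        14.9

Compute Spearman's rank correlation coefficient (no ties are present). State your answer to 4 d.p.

0.6571

Rank density: 5, 6, 3, 4, 1, 2
Rank species: 6, 5, 1, 3, 2, 4
d = rank(density) − rank(species): -1, 1, 2, 1, -1, -2; Σd² = 12
ρ = 1 − 6Σd² / [n(n²−1)] = 1 − 6×12 / (6×35) = 1 − 72/210 ≈ 0.6571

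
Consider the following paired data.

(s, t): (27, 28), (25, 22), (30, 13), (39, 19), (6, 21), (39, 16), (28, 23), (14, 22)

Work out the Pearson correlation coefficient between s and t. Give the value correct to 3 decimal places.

-0.344

n = 8, Σs = 208, Σt = 164, Σs² = 6312, Σt² = 3508, Σst = 4139
nΣst − ΣsΣt = 33112 − 34112 = -1000
nΣs² − (Σs)² = 50496 − 43264 = 7232; nΣt² − (Σt)² = 28064 − 26896 = 1168
r = -1000 / √(7232 × 1168) = -1000 / 2906.3682 ≈ -0.344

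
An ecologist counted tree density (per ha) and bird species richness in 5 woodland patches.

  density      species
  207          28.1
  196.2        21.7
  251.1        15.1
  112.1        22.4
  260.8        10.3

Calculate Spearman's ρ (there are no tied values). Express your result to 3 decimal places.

-0.700

Rank density: 3, 2, 4, 1, 5
Rank species: 5, 3, 2, 4, 1
d = rank(density) − rank(species): -2, -1, 2, -3, 4; Σd² = 34
ρ = 1 − 6Σd² / [n(n²−1)] = 1 − 6×34 / (5×24) = 1 − 204/120 ≈ -0.700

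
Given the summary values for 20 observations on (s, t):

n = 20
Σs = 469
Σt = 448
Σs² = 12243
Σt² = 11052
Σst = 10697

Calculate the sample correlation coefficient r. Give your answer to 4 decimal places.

r = (nΣst − ΣsΣt) / √[(nΣs² − (Σs)²)(nΣt² − (Σt)²)]
Numerator: 20×10697 − 469×448 = 3828
Denominator: √[(244860 − 219961)(221040 − 200704)] = √[24899 × 20336] = 22502.1347
r = 3828 / 22502.1347 ≈ 0.1701

0.1701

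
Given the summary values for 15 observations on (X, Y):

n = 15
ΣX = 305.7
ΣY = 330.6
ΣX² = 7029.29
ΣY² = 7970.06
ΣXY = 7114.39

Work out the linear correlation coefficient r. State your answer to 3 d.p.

r = (nΣXY − ΣXΣY) / √[(nΣX² − (ΣX)²)(nΣY² − (ΣY)²)]
Numerator: 15×7114.39 − 305.7×330.6 = 5651.43
Denominator: √[(105439.35 − 93452.49)(119550.9 − 109296.36)] = √[11986.86 × 10254.54] = 11086.9173
r = 5651.43 / 11086.9173 ≈ 0.510

0.510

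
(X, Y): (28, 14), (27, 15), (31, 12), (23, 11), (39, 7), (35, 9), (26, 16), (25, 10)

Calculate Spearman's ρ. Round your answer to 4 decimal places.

Rank X: 5, 4, 6, 1, 8, 7, 3, 2
Rank Y: 6, 7, 5, 4, 1, 2, 8, 3
d = rank(X) − rank(Y): -1, -3, 1, -3, 7, 5, -5, -1; Σd² = 120
ρ = 1 − 6Σd² / [n(n²−1)] = 1 − 6×120 / (8×63) = 1 − 720/504 ≈ -0.4286

-0.4286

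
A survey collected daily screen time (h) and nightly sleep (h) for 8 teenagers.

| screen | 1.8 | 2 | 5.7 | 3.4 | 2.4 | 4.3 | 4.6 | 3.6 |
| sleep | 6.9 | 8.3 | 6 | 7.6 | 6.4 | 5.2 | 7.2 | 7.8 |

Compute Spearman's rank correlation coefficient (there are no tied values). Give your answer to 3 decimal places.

-0.405

Rank screen: 1, 2, 8, 4, 3, 6, 7, 5
Rank sleep: 4, 8, 2, 6, 3, 1, 5, 7
d = rank(screen) − rank(sleep): -3, -6, 6, -2, 0, 5, 2, -2; Σd² = 118
ρ = 1 − 6Σd² / [n(n²−1)] = 1 − 6×118 / (8×63) = 1 − 708/504 ≈ -0.405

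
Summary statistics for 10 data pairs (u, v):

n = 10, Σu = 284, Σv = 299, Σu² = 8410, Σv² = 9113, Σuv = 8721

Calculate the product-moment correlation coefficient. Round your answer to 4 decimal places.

r = (nΣuv − ΣuΣv) / √[(nΣu² − (Σu)²)(nΣv² − (Σv)²)]
Numerator: 10×8721 − 284×299 = 2294
Denominator: √[(84100 − 80656)(91130 − 89401)] = √[3444 × 1729] = 2440.2205
r = 2294 / 2440.2205 ≈ 0.9401

0.9401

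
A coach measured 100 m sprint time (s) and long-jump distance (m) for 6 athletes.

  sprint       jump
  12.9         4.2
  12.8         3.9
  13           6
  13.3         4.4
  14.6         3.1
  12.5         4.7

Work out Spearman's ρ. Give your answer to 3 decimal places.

-0.314

Rank sprint: 3, 2, 4, 5, 6, 1
Rank jump: 3, 2, 6, 4, 1, 5
d = rank(sprint) − rank(jump): 0, 0, -2, 1, 5, -4; Σd² = 46
ρ = 1 − 6Σd² / [n(n²−1)] = 1 − 6×46 / (6×35) = 1 − 276/210 ≈ -0.314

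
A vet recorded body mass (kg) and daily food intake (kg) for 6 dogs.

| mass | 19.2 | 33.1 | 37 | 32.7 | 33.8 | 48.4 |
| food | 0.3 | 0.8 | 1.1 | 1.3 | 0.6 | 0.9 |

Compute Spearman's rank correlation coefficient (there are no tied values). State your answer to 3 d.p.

Rank mass: 1, 3, 5, 2, 4, 6
Rank food: 1, 3, 5, 6, 2, 4
d = rank(mass) − rank(food): 0, 0, 0, -4, 2, 2; Σd² = 24
ρ = 1 − 6Σd² / [n(n²−1)] = 1 − 6×24 / (6×35) = 1 − 144/210 ≈ 0.314

0.314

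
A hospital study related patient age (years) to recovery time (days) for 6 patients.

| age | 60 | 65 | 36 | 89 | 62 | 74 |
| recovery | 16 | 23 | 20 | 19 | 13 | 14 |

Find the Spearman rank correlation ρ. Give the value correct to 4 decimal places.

Rank age: 2, 4, 1, 6, 3, 5
Rank recovery: 3, 6, 5, 4, 1, 2
d = rank(age) − rank(recovery): -1, -2, -4, 2, 2, 3; Σd² = 38
ρ = 1 − 6Σd² / [n(n²−1)] = 1 − 6×38 / (6×35) = 1 − 228/210 ≈ -0.0857

-0.0857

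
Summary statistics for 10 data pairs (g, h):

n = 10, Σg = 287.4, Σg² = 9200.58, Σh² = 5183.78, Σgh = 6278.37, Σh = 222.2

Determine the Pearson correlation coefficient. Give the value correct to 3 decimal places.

r = (nΣgh − ΣgΣh) / √[(nΣg² − (Σg)²)(nΣh² − (Σh)²)]
Numerator: 10×6278.37 − 287.4×222.2 = -1076.58
Denominator: √[(92005.8 − 82598.76)(51837.8 − 49372.84)] = √[9407.04 × 2464.96] = 4815.3896
r = -1076.58 / 4815.3896 ≈ -0.224

-0.224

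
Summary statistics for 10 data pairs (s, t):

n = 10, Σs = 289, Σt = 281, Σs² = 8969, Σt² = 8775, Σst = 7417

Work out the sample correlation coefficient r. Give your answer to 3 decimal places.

r = (nΣst − ΣsΣt) / √[(nΣs² − (Σs)²)(nΣt² − (Σt)²)]
Numerator: 10×7417 − 289×281 = -7039
Denominator: √[(89690 − 83521)(87750 − 78961)] = √[6169 × 8789] = 7363.3784
r = -7039 / 7363.3784 ≈ -0.956

-0.956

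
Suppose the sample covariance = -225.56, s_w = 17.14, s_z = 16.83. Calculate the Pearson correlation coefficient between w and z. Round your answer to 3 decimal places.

-0.782

r = Cov(w,z) / (s_w · s_z) = -225.56 / (17.14 × 16.83)
  = -225.56 / 288.4662 ≈ -0.782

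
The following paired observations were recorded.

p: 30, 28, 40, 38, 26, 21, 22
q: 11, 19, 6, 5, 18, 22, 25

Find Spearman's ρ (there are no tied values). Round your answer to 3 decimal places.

-0.893

Rank p: 5, 4, 7, 6, 3, 1, 2
Rank q: 3, 5, 2, 1, 4, 6, 7
d = rank(p) − rank(q): 2, -1, 5, 5, -1, -5, -5; Σd² = 106
ρ = 1 − 6Σd² / [n(n²−1)] = 1 − 6×106 / (7×48) = 1 − 636/336 ≈ -0.893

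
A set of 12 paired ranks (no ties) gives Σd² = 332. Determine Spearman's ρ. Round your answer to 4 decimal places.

-0.1608

ρ = 1 − 6Σd² / [n(n²−1)] = 1 − 6×332 / (12×143)
  = 1 − 1992/1716 = 1 − 1.16084 ≈ -0.1608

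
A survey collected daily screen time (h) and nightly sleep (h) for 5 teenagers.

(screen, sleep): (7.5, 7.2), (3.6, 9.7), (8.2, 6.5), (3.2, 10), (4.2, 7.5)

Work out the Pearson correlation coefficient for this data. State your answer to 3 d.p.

n = 5, Σx = 26.7, Σy = 40.9, Σx² = 164.33, Σy² = 344.43, Σxy = 205.72
nΣxy − ΣxΣy = 1028.6 − 1092.03 = -63.43
nΣx² − (Σx)² = 821.65 − 712.89 = 108.76; nΣy² − (Σy)² = 1722.15 − 1672.81 = 49.34
r = -63.43 / √(108.76 × 49.34) = -63.43 / 73.2545 ≈ -0.866

-0.866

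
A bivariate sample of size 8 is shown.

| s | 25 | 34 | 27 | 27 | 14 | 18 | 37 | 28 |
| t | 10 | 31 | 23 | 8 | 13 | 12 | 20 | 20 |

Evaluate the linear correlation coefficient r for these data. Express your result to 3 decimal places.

0.592

n = 8, Σs = 210, Σt = 137, Σs² = 5912, Σt² = 2767, Σst = 3839
nΣst − ΣsΣt = 30712 − 28770 = 1942
nΣs² − (Σs)² = 47296 − 44100 = 3196; nΣt² − (Σt)² = 22136 − 18769 = 3367
r = 1942 / √(3196 × 3367) = 1942 / 3280.3860 ≈ 0.592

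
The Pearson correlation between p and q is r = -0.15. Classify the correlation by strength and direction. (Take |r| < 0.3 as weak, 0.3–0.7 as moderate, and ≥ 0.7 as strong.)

weak negative

r = -0.15 < 0 so the relationship is negative.
|r| = 0.15, which falls in the weak range.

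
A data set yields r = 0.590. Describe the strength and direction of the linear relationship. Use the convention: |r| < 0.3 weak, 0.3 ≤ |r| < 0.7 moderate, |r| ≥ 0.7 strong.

r = 0.590 > 0 so the relationship is positive.
|r| = 0.590, which falls in the moderate range.

moderate positive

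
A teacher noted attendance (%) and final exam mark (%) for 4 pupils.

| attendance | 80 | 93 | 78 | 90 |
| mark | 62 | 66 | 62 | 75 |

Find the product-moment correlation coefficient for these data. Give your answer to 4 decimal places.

0.6847

n = 4, Σx = 341, Σy = 265, Σx² = 29233, Σy² = 17669, Σxy = 22684
nΣxy − ΣxΣy = 90736 − 90365 = 371
nΣx² − (Σx)² = 116932 − 116281 = 651; nΣy² − (Σy)² = 70676 − 70225 = 451
r = 371 / √(651 × 451) = 371 / 541.8496 ≈ 0.6847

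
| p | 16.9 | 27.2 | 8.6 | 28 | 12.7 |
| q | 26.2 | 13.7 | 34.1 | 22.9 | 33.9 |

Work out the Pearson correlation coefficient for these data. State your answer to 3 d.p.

n = 5, Σp = 93.4, Σq = 130.8, Σp² = 2044.7, Σq² = 3710.56, Σpq = 2180.41
nΣpq − ΣpΣq = 10902.05 − 12216.72 = -1314.67
nΣp² − (Σp)² = 10223.5 − 8723.56 = 1499.94; nΣq² − (Σq)² = 18552.8 − 17108.64 = 1444.16
r = -1314.67 / √(1499.94 × 1444.16) = -1314.67 / 1471.7858 ≈ -0.893

-0.893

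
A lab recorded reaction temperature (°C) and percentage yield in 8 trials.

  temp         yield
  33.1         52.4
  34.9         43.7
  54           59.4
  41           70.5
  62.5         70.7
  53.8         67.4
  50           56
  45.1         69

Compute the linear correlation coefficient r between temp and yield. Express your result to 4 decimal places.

n = 8, Σx = 374.4, Σy = 489.1, Σx² = 18245.32, Σy² = 30592.31, Σxy = 23314.44
nΣxy − ΣxΣy = 186515.52 − 183119.04 = 3396.48
nΣx² − (Σx)² = 145962.56 − 140175.36 = 5787.2; nΣy² − (Σy)² = 244738.48 − 239218.81 = 5519.67
r = 3396.48 / √(5787.2 × 5519.67) = 3396.48 / 5651.8523 ≈ 0.6009

0.6009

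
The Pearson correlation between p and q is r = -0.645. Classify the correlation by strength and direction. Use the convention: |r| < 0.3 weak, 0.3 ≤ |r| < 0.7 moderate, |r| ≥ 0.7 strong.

r = -0.645 < 0 so the relationship is negative.
|r| = 0.645, which falls in the moderate range.

moderate negative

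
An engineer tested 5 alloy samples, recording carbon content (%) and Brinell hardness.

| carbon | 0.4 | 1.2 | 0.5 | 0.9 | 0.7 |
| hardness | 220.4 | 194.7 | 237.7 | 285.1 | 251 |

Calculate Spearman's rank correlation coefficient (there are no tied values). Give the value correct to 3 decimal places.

Rank carbon: 1, 5, 2, 4, 3
Rank hardness: 2, 1, 3, 5, 4
d = rank(carbon) − rank(hardness): -1, 4, -1, -1, -1; Σd² = 20
ρ = 1 − 6Σd² / [n(n²−1)] = 1 − 6×20 / (5×24) = 1 − 120/120 ≈ 0.000

0.000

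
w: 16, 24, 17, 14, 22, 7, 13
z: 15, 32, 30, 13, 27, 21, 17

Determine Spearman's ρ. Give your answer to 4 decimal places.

0.6429

Rank w: 4, 7, 5, 3, 6, 1, 2
Rank z: 2, 7, 6, 1, 5, 4, 3
d = rank(w) − rank(z): 2, 0, -1, 2, 1, -3, -1; Σd² = 20
ρ = 1 − 6Σd² / [n(n²−1)] = 1 − 6×20 / (7×48) = 1 − 120/336 ≈ 0.6429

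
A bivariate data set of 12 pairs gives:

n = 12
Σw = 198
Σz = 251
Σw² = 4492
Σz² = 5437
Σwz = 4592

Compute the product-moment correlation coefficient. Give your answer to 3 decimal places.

0.941

r = (nΣwz − ΣwΣz) / √[(nΣw² − (Σw)²)(nΣz² − (Σz)²)]
Numerator: 12×4592 − 198×251 = 5406
Denominator: √[(53904 − 39204)(65244 − 63001)] = √[14700 × 2243] = 5742.1337
r = 5406 / 5742.1337 ≈ 0.941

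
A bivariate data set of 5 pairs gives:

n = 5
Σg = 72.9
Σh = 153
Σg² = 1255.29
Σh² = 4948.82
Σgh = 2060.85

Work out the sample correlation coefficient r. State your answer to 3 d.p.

r = (nΣgh − ΣgΣh) / √[(nΣg² − (Σg)²)(nΣh² − (Σh)²)]
Numerator: 5×2060.85 − 72.9×153 = -849.45
Denominator: √[(6276.45 − 5314.41)(24744.1 − 23409)] = √[962.04 × 1335.1] = 1133.3224
r = -849.45 / 1133.3224 ≈ -0.750

-0.750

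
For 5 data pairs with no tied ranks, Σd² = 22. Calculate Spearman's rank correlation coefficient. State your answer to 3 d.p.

-0.100

ρ = 1 − 6Σd² / [n(n²−1)] = 1 − 6×22 / (5×24)
  = 1 − 132/120 = 1 − 1.1000 ≈ -0.100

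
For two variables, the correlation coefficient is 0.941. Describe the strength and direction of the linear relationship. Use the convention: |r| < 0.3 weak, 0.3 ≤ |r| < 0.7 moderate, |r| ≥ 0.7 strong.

strong positive

r = 0.941 > 0 so the relationship is positive.
|r| = 0.941, which falls in the strong range.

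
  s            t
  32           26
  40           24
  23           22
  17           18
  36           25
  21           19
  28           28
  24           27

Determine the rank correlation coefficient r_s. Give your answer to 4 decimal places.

0.5476

Rank s: 6, 8, 3, 1, 7, 2, 5, 4
Rank t: 6, 4, 3, 1, 5, 2, 8, 7
d = rank(s) − rank(t): 0, 4, 0, 0, 2, 0, -3, -3; Σd² = 38
ρ = 1 − 6Σd² / [n(n²−1)] = 1 − 6×38 / (8×63) = 1 − 228/504 ≈ 0.5476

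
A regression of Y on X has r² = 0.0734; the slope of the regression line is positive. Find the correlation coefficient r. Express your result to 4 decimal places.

|r| = √0.0734 = 0.2709
The association is positive, so r = 0.2709.

0.2709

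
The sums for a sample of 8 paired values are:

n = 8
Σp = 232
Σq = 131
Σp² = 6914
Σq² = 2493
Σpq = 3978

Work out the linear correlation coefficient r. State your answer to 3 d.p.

r = (nΣpq − ΣpΣq) / √[(nΣp² − (Σp)²)(nΣq² − (Σq)²)]
Numerator: 8×3978 − 232×131 = 1432
Denominator: √[(55312 − 53824)(19944 − 17161)] = √[1488 × 2783] = 2034.9703
r = 1432 / 2034.9703 ≈ 0.704

0.704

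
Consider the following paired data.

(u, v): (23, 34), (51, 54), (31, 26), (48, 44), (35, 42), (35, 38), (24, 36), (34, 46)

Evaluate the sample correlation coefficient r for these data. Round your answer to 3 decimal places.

0.741

n = 8, Σu = 281, Σv = 320, Σu² = 10577, Σv² = 13304, Σuv = 11682
nΣuv − ΣuΣv = 93456 − 89920 = 3536
nΣu² − (Σu)² = 84616 − 78961 = 5655; nΣv² − (Σv)² = 106432 − 102400 = 4032
r = 3536 / √(5655 × 4032) = 3536 / 4775.0351 ≈ 0.741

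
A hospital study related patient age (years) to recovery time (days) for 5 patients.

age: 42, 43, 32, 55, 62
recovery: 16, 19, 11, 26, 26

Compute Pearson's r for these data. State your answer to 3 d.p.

n = 5, Σx = 234, Σy = 98, Σx² = 11506, Σy² = 2090, Σxy = 4883
nΣxy − ΣxΣy = 24415 − 22932 = 1483
nΣx² − (Σx)² = 57530 − 54756 = 2774; nΣy² − (Σy)² = 10450 − 9604 = 846
r = 1483 / √(2774 × 846) = 1483 / 1531.9282 ≈ 0.968

0.968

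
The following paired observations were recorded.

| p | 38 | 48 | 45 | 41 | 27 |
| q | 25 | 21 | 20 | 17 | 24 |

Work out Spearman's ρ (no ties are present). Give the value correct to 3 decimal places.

Rank p: 2, 5, 4, 3, 1
Rank q: 5, 3, 2, 1, 4
d = rank(p) − rank(q): -3, 2, 2, 2, -3; Σd² = 30
ρ = 1 − 6Σd² / [n(n²−1)] = 1 − 6×30 / (5×24) = 1 − 180/120 ≈ -0.500

-0.500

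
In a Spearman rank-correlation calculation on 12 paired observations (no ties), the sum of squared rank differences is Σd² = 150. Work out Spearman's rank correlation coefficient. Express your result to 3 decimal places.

0.476

ρ = 1 − 6Σd² / [n(n²−1)] = 1 − 6×150 / (12×143)
  = 1 − 900/1716 = 1 − 0.5245 ≈ 0.476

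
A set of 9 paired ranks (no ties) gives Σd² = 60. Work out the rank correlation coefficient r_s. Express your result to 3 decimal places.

0.500

ρ = 1 − 6Σd² / [n(n²−1)] = 1 − 6×60 / (9×80)
  = 1 − 360/720 = 1 − 0.5000 ≈ 0.500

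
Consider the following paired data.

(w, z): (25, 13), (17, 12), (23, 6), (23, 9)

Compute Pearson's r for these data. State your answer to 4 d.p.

-0.1826

n = 4, Σw = 88, Σz = 40, Σw² = 1972, Σz² = 430, Σwz = 874
nΣwz − ΣwΣz = 3496 − 3520 = -24
nΣw² − (Σw)² = 7888 − 7744 = 144; nΣz² − (Σz)² = 1720 − 1600 = 120
r = -24 / √(144 × 120) = -24 / 131.4534 ≈ -0.1826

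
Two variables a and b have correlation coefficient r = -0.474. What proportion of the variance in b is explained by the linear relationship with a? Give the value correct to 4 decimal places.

0.2247

r² = (-0.474)² = 0.2247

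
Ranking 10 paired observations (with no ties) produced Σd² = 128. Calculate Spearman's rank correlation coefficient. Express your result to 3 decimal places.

ρ = 1 − 6Σd² / [n(n²−1)] = 1 − 6×128 / (10×99)
  = 1 − 768/990 = 1 − 0.7758 ≈ 0.224

0.224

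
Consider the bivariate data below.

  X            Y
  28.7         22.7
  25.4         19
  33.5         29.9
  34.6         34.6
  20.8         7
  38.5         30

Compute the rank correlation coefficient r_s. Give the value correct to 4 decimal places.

Rank X: 3, 2, 4, 5, 1, 6
Rank Y: 3, 2, 4, 6, 1, 5
d = rank(X) − rank(Y): 0, 0, 0, -1, 0, 1; Σd² = 2
ρ = 1 − 6Σd² / [n(n²−1)] = 1 − 6×2 / (6×35) = 1 − 12/210 ≈ 0.9429

0.9429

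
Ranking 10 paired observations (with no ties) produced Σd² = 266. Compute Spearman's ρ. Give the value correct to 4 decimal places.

-0.6121

ρ = 1 − 6Σd² / [n(n²−1)] = 1 − 6×266 / (10×99)
  = 1 − 1596/990 = 1 − 1.61212 ≈ -0.6121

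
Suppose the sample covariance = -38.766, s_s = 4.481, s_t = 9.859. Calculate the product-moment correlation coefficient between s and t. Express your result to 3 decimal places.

-0.877

r = Cov(s,t) / (s_s · s_t) = -38.766 / (4.481 × 9.859)
  = -38.766 / 44.1782 ≈ -0.877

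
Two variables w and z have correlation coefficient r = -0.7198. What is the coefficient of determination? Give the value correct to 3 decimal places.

r² = (-0.7198)² = 0.518

0.518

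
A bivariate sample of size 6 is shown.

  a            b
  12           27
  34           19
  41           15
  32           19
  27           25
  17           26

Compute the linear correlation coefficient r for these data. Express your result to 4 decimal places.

n = 6, Σa = 163, Σb = 131, Σa² = 5023, Σb² = 2977, Σab = 3310
nΣab − ΣaΣb = 19860 − 21353 = -1493
nΣa² − (Σa)² = 30138 − 26569 = 3569; nΣb² − (Σb)² = 17862 − 17161 = 701
r = -1493 / √(3569 × 701) = -1493 / 1581.7297 ≈ -0.9439

-0.9439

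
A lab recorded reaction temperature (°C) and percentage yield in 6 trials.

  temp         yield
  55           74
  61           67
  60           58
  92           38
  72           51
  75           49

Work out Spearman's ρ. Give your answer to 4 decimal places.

Rank temp: 1, 3, 2, 6, 4, 5
Rank yield: 6, 5, 4, 1, 3, 2
d = rank(temp) − rank(yield): -5, -2, -2, 5, 1, 3; Σd² = 68
ρ = 1 − 6Σd² / [n(n²−1)] = 1 − 6×68 / (6×35) = 1 − 408/210 ≈ -0.9429

-0.9429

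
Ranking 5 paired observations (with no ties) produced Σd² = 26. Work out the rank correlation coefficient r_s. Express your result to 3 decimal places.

ρ = 1 − 6Σd² / [n(n²−1)] = 1 − 6×26 / (5×24)
  = 1 − 156/120 = 1 − 1.3000 ≈ -0.300

-0.300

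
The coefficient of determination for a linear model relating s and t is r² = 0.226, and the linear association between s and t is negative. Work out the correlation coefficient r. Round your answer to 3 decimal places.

|r| = √0.226 = 0.475
The association is negative, so r = −0.475.

-0.475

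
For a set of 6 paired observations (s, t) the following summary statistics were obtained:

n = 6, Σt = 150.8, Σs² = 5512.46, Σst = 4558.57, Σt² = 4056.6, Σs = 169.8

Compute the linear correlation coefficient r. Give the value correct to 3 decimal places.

r = (nΣst − ΣsΣt) / √[(nΣs² − (Σs)²)(nΣt² − (Σt)²)]
Numerator: 6×4558.57 − 169.8×150.8 = 1745.58
Denominator: √[(33074.76 − 28832.04)(24339.6 − 22740.64)] = √[4242.72 × 1598.96] = 2604.5997
r = 1745.58 / 2604.5997 ≈ 0.670

0.670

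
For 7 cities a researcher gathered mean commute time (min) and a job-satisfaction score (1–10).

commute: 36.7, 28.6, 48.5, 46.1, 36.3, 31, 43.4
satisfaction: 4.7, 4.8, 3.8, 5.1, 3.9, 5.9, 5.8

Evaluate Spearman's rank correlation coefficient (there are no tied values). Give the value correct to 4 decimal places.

Rank commute: 4, 1, 7, 6, 3, 2, 5
Rank satisfaction: 3, 4, 1, 5, 2, 7, 6
d = rank(commute) − rank(satisfaction): 1, -3, 6, 1, 1, -5, -1; Σd² = 74
ρ = 1 − 6Σd² / [n(n²−1)] = 1 − 6×74 / (7×48) = 1 − 444/336 ≈ -0.3214

-0.3214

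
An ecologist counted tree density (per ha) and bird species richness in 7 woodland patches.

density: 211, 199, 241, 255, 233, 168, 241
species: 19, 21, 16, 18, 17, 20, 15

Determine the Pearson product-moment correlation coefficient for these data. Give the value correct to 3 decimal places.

n = 7, Σx = 1548, Σy = 126, Σx² = 347822, Σy² = 2296, Σxy = 27570
nΣxy − ΣxΣy = 192990 − 195048 = -2058
nΣx² − (Σx)² = 2434754 − 2396304 = 38450; nΣy² − (Σy)² = 16072 − 15876 = 196
r = -2058 / √(38450 × 196) = -2058 / 2745.2140 ≈ -0.750

-0.750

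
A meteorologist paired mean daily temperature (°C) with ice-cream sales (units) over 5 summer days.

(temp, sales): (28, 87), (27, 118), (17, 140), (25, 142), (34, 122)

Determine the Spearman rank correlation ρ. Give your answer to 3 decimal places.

Rank temp: 4, 3, 1, 2, 5
Rank sales: 1, 2, 4, 5, 3
d = rank(temp) − rank(sales): 3, 1, -3, -3, 2; Σd² = 32
ρ = 1 − 6Σd² / [n(n²−1)] = 1 − 6×32 / (5×24) = 1 − 192/120 ≈ -0.600

-0.600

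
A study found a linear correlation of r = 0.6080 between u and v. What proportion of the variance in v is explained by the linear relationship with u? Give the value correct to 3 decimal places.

0.370

r² = (0.6080)² = 0.370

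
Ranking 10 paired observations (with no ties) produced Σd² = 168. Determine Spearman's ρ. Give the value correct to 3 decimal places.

ρ = 1 − 6Σd² / [n(n²−1)] = 1 − 6×168 / (10×99)
  = 1 − 1008/990 = 1 − 1.0182 ≈ -0.018

-0.018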